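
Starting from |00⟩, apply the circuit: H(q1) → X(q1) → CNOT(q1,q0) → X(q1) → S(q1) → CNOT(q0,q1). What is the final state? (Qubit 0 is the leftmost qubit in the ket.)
(1/√2)i|01⟩ + 1/√2|11⟩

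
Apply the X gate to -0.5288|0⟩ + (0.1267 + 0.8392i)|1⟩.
(0.1267 + 0.8392i)|0⟩ - 0.5288|1⟩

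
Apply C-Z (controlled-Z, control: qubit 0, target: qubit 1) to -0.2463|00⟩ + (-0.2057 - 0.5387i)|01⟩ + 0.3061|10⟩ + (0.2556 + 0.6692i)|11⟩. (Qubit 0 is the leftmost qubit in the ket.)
-0.2463|00⟩ + (-0.2057 - 0.5387i)|01⟩ + 0.3061|10⟩ + (-0.2556 - 0.6692i)|11⟩

C-Z leaves the control-|0⟩ kets |00⟩, |01⟩ unchanged and applies Z to qubit 1 on the control-|1⟩ pair (|10⟩, |11⟩).
Z = [[1, 0], [0, -1]].
With a = amp(|10⟩) = 0.3061 and b = amp(|11⟩) = (0.2556 + 0.6692i):
new amp(|10⟩) = (1)·a = 0.3061
new amp(|11⟩) = (-1)·b = (-0.2556 - 0.6692i)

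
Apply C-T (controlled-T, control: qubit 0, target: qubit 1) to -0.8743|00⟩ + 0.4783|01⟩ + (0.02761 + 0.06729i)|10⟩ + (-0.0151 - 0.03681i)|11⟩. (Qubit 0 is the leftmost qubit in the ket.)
-0.8743|00⟩ + 0.4783|01⟩ + (0.02761 + 0.06729i)|10⟩ + (0.01535 - 0.03671i)|11⟩

C-T leaves the control-|0⟩ kets |00⟩, |01⟩ unchanged and applies T to qubit 1 on the control-|1⟩ pair (|10⟩, |11⟩).
T = [[1, 0], [0, (1/√2 + (1/√2)i)]].
With a = amp(|10⟩) = (0.02761 + 0.06729i) and b = amp(|11⟩) = (-0.0151 - 0.03681i):
new amp(|10⟩) = (1)·a = (0.02761 + 0.06729i)
new amp(|11⟩) = (1/√2 + (1/√2)i)·b = (0.01535 - 0.03671i)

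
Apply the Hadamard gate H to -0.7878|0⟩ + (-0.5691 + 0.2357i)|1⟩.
(-0.9595 + 0.1667i)|0⟩ + (-0.1546 - 0.1667i)|1⟩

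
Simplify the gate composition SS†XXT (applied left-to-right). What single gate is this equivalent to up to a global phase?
T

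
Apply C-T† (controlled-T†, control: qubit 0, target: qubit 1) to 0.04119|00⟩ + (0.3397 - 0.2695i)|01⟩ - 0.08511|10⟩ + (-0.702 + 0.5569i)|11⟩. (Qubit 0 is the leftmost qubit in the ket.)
0.04119|00⟩ + (0.3397 - 0.2695i)|01⟩ - 0.08511|10⟩ + (-0.1026 + 0.8902i)|11⟩

C-T† leaves the control-|0⟩ kets |00⟩, |01⟩ unchanged and applies T† to qubit 1 on the control-|1⟩ pair (|10⟩, |11⟩).
T† = [[1, 0], [0, (1/√2 - (1/√2)i)]].
With a = amp(|10⟩) = -0.08511 and b = amp(|11⟩) = (-0.702 + 0.5569i):
new amp(|10⟩) = (1)·a = -0.08511
new amp(|11⟩) = (1/√2 - (1/√2)i)·b = (-0.1026 + 0.8902i)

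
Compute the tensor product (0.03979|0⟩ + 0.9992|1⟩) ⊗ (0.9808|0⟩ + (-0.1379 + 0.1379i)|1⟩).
0.03903|00⟩ + (-0.005487 + 0.005487i)|01⟩ + 0.98|10⟩ + (-0.1378 + 0.1378i)|11⟩

amp(|b₁b₂…⟩) = product of the factor amplitudes for bits b₁, b₂, …; only kets whose every factor amplitude is nonzero survive.
|00⟩: (0.03979)(0.9808) = 0.03903
|01⟩: (0.03979)(-0.1379 + 0.1379i) = (-0.005487 + 0.005487i)
|10⟩: (0.9992)(0.9808) = 0.98
|11⟩: (0.9992)(-0.1379 + 0.1379i) = (-0.1378 + 0.1378i)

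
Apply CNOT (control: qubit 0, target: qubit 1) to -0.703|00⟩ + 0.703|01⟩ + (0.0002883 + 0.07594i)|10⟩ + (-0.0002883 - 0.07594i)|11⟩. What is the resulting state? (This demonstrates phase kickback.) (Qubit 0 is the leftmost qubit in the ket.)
-0.703|00⟩ + 0.703|01⟩ + (-0.0002883 - 0.07594i)|10⟩ + (0.0002883 + 0.07594i)|11⟩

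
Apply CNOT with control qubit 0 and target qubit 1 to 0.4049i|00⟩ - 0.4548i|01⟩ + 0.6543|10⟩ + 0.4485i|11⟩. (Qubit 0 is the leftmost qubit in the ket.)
0.4049i|00⟩ - 0.4548i|01⟩ + 0.4485i|10⟩ + 0.6543|11⟩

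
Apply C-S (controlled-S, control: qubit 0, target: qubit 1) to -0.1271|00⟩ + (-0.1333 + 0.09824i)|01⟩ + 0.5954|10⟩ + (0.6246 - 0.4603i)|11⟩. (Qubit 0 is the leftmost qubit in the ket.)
-0.1271|00⟩ + (-0.1333 + 0.09824i)|01⟩ + 0.5954|10⟩ + (0.4603 + 0.6246i)|11⟩

C-S leaves the control-|0⟩ kets |00⟩, |01⟩ unchanged and applies S to qubit 1 on the control-|1⟩ pair (|10⟩, |11⟩).
S = [[1, 0], [0, i]].
With a = amp(|10⟩) = 0.5954 and b = amp(|11⟩) = (0.6246 - 0.4603i):
new amp(|10⟩) = (1)·a = 0.5954
new amp(|11⟩) = (i)·b = (0.4603 + 0.6246i)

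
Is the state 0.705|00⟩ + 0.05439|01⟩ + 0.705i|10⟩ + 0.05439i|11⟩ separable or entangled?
Separable

Writing the state as a|00⟩ + b|01⟩ + c|10⟩ + d|11⟩, it is a product state iff ad − bc = 0.
Here (a, b, c, d) = (0.705, 0.05439, 0.705i, 0.05439i): ad − bc = (0.705)(0.05439i) − (0.05439)(0.705i) = 0, so the state is separable.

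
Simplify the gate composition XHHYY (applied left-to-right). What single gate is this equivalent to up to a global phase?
X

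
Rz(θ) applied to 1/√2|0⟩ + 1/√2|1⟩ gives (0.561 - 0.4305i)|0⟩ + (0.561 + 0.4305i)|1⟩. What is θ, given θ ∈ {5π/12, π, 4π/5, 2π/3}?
5π/12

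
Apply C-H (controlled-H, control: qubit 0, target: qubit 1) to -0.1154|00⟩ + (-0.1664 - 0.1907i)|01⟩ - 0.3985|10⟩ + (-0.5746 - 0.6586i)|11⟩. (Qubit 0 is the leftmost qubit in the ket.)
-0.1154|00⟩ + (-0.1664 - 0.1907i)|01⟩ + (-0.6881 - 0.4657i)|10⟩ + (0.1245 + 0.4657i)|11⟩

C-H leaves the control-|0⟩ kets |00⟩, |01⟩ unchanged and applies H to qubit 1 on the control-|1⟩ pair (|10⟩, |11⟩).
H = [[1/√2, 1/√2], [1/√2, -1/√2]].
With a = amp(|10⟩) = -0.3985 and b = amp(|11⟩) = (-0.5746 - 0.6586i):
new amp(|10⟩) = (1/√2)·a + (1/√2)·b = (-0.6881 - 0.4657i)
new amp(|11⟩) = (1/√2)·a + (-1/√2)·b = (0.1245 + 0.4657i)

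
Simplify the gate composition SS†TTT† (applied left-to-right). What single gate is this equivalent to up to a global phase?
T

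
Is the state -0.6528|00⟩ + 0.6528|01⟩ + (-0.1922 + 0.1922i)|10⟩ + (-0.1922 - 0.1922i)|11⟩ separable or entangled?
Entangled

Writing the state as a|00⟩ + b|01⟩ + c|10⟩ + d|11⟩, it is a product state iff ad − bc = 0.
Here (a, b, c, d) = (-0.6528, 0.6528, (-0.1922 + 0.1922i), (-0.1922 - 0.1922i)): ad − bc = (-0.6528)(-0.1922 - 0.1922i) − (0.6528)(-0.1922 + 0.1922i) = 0.2509 ≠ 0, so the state is entangled.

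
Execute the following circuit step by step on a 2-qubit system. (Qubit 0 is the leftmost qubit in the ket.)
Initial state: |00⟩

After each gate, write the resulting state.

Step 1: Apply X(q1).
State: |01⟩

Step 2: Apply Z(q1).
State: -|01⟩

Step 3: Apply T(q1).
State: (-1/√2 - (1/√2)i)|01⟩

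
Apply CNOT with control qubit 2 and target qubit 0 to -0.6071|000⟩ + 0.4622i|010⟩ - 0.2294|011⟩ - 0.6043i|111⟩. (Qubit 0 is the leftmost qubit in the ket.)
-0.6071|000⟩ + 0.4622i|010⟩ - 0.6043i|011⟩ - 0.2294|111⟩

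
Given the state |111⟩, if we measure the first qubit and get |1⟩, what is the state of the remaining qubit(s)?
|11⟩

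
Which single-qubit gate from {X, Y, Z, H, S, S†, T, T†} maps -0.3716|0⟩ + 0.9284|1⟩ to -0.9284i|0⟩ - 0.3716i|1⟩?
Y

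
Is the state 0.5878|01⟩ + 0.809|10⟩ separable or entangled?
Entangled

Writing the state as a|00⟩ + b|01⟩ + c|10⟩ + d|11⟩, it is a product state iff ad − bc = 0.
Here (a, b, c, d) = (0, 0.5878, 0.809, 0): ad − bc = (0)(0) − (0.5878)(0.809) = -0.4755 ≠ 0, so the state is entangled.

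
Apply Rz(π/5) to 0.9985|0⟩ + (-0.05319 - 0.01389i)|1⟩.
(0.9496 - 0.3086i)|0⟩ + (-0.04629 - 0.02965i)|1⟩

Rz(π/5) = [[e^(−iθ/2), 0], [0, e^(iθ/2)]] with e^(±iθ/2) = cos(θ/2) ± i·sin(θ/2); θ = π/5, cos(θ/2) ≈ 0.951057, sin(θ/2) ≈ 0.309017.
With a = amp(|0⟩) = 0.9985 and b = amp(|1⟩) = (-0.05319 - 0.01389i):
new amp(|0⟩) = (0.951057 - 0.309017i)·a = (0.9496 - 0.3086i)
new amp(|1⟩) = (0.951057 + 0.309017i)·b = (-0.04629 - 0.02965i)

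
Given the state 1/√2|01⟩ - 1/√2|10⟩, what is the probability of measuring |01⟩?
1/2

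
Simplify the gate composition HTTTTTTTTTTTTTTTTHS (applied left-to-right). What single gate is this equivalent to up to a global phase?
S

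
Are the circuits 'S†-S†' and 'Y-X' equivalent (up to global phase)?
Yes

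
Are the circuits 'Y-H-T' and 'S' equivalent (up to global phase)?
No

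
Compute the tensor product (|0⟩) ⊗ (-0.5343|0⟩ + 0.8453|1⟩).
-0.5343|00⟩ + 0.8453|01⟩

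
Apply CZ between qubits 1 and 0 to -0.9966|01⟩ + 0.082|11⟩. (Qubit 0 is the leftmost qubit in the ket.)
-0.9966|01⟩ - 0.082|11⟩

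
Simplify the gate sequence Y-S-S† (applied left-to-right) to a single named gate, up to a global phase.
Y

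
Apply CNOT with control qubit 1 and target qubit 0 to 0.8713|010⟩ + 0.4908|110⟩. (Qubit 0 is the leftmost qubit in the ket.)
0.4908|010⟩ + 0.8713|110⟩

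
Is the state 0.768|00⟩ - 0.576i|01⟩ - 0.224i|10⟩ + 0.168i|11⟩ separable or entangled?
Entangled

Writing the state as a|00⟩ + b|01⟩ + c|10⟩ + d|11⟩, it is a product state iff ad − bc = 0.
Here (a, b, c, d) = (0.768, -0.576i, -0.224i, 0.168i): ad − bc = (0.768)(0.168i) − (-0.576i)(-0.224i) = (0.129 + 0.129i) ≠ 0, so the state is entangled.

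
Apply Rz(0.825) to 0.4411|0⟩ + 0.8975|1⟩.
(0.4041 - 0.1768i)|0⟩ + (0.8222 + 0.3598i)|1⟩

Rz(0.825) = [[e^(−iθ/2), 0], [0, e^(iθ/2)]] with e^(±iθ/2) = cos(θ/2) ± i·sin(θ/2); θ = 0.825, cos(θ/2) ≈ 0.916121, sin(θ/2) ≈ 0.400901.
With a = amp(|0⟩) = 0.4411 and b = amp(|1⟩) = 0.8975:
new amp(|0⟩) = (0.916121 - 0.400901i)·a = (0.4041 - 0.1768i)
new amp(|1⟩) = (0.916121 + 0.400901i)·b = (0.8222 + 0.3598i)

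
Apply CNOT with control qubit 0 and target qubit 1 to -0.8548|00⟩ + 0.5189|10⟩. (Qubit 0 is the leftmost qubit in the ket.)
-0.8548|00⟩ + 0.5189|11⟩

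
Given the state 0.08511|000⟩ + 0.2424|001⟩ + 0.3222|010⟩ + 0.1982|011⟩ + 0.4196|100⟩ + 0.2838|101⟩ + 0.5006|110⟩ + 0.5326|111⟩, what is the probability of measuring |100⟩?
0.1761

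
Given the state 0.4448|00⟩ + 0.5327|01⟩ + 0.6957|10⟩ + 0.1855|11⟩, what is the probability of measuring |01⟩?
0.2838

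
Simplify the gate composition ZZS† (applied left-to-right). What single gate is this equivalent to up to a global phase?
S†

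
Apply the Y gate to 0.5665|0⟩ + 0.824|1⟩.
-0.824i|0⟩ + 0.5665i|1⟩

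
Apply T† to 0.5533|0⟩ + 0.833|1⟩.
0.5533|0⟩ + (0.589 - 0.589i)|1⟩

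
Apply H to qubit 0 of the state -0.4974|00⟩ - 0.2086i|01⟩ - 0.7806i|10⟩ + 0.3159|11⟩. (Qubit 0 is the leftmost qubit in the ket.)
(-0.3517 - 0.552i)|00⟩ + (0.2234 - 0.1475i)|01⟩ + (-0.3517 + 0.552i)|10⟩ + (-0.2234 - 0.1475i)|11⟩

H on qubit 0 mixes each pair of kets that differ only in qubit 0: amplitudes (a, b) of (|…0…⟩, |…1…⟩) become ((a + b)/√2, (a − b)/√2). Kets absent from the input have amplitude 0.
(|00⟩, |10⟩): (a, b) = (-0.4974, -0.7806i) → ((-0.3517 - 0.552i), (-0.3517 + 0.552i))
(|01⟩, |11⟩): (a, b) = (-0.2086i, 0.3159) → ((0.2234 - 0.1475i), (-0.2234 - 0.1475i))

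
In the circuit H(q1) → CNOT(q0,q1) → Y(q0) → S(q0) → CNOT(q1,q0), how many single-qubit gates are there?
3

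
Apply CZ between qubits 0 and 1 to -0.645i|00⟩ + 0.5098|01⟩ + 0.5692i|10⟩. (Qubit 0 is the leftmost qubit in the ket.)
-0.645i|00⟩ + 0.5098|01⟩ + 0.5692i|10⟩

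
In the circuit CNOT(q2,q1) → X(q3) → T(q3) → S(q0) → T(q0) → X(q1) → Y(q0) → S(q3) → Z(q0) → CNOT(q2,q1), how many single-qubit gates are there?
8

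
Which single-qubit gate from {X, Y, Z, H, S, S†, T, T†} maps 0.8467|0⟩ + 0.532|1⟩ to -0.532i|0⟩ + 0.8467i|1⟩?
Y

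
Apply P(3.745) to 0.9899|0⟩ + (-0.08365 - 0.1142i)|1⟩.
0.9899|0⟩ + (0.004075 + 0.1415i)|1⟩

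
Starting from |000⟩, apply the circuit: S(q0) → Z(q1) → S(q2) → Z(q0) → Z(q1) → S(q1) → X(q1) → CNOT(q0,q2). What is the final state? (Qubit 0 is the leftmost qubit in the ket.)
|010⟩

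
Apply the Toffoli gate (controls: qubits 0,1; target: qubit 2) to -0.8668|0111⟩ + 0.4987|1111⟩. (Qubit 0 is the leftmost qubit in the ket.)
-0.8668|0111⟩ + 0.4987|1101⟩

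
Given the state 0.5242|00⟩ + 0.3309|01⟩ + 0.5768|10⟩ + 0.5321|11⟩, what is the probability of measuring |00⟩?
0.2748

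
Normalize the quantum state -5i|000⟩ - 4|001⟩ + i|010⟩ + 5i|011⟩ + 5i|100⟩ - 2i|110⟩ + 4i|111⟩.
-0.4725i|000⟩ - 1/√7|001⟩ + 0.09449i|010⟩ + 0.4725i|011⟩ + 0.4725i|100⟩ - 0.189i|110⟩ + (1/√7)i|111⟩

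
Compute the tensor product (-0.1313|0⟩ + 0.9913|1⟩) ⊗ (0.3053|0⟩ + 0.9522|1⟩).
-0.04009|00⟩ - 0.125|01⟩ + 0.3026|10⟩ + 0.9439|11⟩

amp(|b₁b₂…⟩) = product of the factor amplitudes for bits b₁, b₂, …; only kets whose every factor amplitude is nonzero survive.
|00⟩: (-0.1313)(0.3053) = -0.04009
|01⟩: (-0.1313)(0.9522) = -0.125
|10⟩: (0.9913)(0.3053) = 0.3026
|11⟩: (0.9913)(0.9522) = 0.9439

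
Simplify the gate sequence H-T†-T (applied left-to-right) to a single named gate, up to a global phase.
H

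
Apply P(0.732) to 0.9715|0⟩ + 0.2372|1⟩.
0.9715|0⟩ + (0.1764 + 0.1585i)|1⟩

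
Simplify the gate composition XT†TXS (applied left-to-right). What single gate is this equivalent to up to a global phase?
S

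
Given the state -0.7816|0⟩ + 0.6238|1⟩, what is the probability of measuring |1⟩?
0.3891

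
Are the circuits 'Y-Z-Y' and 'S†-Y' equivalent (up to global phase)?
No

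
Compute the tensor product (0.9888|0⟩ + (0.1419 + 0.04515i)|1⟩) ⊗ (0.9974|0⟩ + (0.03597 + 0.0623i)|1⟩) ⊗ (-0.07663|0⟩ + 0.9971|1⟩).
-0.07557|000⟩ + 0.9834|001⟩ + (-0.002726 - 0.004721i)|010⟩ + (0.03546 + 0.06142i)|011⟩ + (-0.01085 - 0.003451i)|100⟩ + (0.1411 + 0.0449i)|101⟩ + (-0.0001756 - 0.0008019i)|110⟩ + (0.002285 + 0.01043i)|111⟩

amp(|b₁b₂…⟩) = product of the factor amplitudes for bits b₁, b₂, …; only kets whose every factor amplitude is nonzero survive.
|000⟩: (0.9888)(0.9974)(-0.07663) = -0.07557
|001⟩: (0.9888)(0.9974)(0.9971) = 0.9834
|010⟩: (0.9888)(0.03597 + 0.0623i)(-0.07663) = (-0.002726 - 0.004721i)
|011⟩: (0.9888)(0.03597 + 0.0623i)(0.9971) = (0.03546 + 0.06142i)
|100⟩: (0.1419 + 0.04515i)(0.9974)(-0.07663) = (-0.01085 - 0.003451i)
|101⟩: (0.1419 + 0.04515i)(0.9974)(0.9971) = (0.1411 + 0.0449i)
|110⟩: (0.1419 + 0.04515i)(0.03597 + 0.0623i)(-0.07663) = (-0.0001756 - 0.0008019i)
|111⟩: (0.1419 + 0.04515i)(0.03597 + 0.0623i)(0.9971) = (0.002285 + 0.01043i)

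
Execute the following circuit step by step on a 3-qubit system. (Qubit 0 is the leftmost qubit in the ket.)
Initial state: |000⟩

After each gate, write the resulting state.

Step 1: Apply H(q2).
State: 1/√2|000⟩ + 1/√2|001⟩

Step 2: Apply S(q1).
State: 1/√2|000⟩ + 1/√2|001⟩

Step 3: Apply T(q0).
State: 1/√2|000⟩ + 1/√2|001⟩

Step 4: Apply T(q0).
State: 1/√2|000⟩ + 1/√2|001⟩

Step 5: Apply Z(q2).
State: 1/√2|000⟩ - 1/√2|001⟩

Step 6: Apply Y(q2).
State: (1/√2)i|000⟩ + (1/√2)i|001⟩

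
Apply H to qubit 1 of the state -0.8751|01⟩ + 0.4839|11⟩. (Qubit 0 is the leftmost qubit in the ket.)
-0.6188|00⟩ + 0.6188|01⟩ + 0.3422|10⟩ - 0.3422|11⟩

H on qubit 1 mixes each pair of kets that differ only in qubit 1: amplitudes (a, b) of (|…0…⟩, |…1…⟩) become ((a + b)/√2, (a − b)/√2). Kets absent from the input have amplitude 0.
(|00⟩, |01⟩): (a, b) = (0, -0.8751) → (-0.6188, 0.6188)
(|10⟩, |11⟩): (a, b) = (0, 0.4839) → (0.3422, -0.3422)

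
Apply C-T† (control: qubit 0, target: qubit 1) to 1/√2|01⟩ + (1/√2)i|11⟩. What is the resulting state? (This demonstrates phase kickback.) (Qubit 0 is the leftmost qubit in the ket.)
1/√2|01⟩ + (1/2 + (1/2)i)|11⟩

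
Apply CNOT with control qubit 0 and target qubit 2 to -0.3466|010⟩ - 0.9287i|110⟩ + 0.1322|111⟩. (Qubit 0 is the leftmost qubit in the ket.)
-0.3466|010⟩ + 0.1322|110⟩ - 0.9287i|111⟩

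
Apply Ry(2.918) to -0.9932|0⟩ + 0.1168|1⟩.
-0.2269|0⟩ - 0.974|1⟩

Ry(2.918) = [[cos(θ/2), −sin(θ/2)], [sin(θ/2), cos(θ/2)]]; θ = 2.918, cos(θ/2) ≈ 0.111564, sin(θ/2) ≈ 0.993757.
With a = amp(|0⟩) = -0.9932 and b = amp(|1⟩) = 0.1168:
new amp(|0⟩) = (0.111564)·a + (-0.993757)·b = -0.2269
new amp(|1⟩) = (0.993757)·a + (0.111564)·b = -0.974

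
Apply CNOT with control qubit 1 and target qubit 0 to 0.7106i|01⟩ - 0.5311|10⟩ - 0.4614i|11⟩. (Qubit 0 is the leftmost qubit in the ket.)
-0.4614i|01⟩ - 0.5311|10⟩ + 0.7106i|11⟩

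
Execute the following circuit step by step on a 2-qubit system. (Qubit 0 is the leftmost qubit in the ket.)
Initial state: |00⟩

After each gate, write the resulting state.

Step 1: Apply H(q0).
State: 1/√2|00⟩ + 1/√2|10⟩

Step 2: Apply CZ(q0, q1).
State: 1/√2|00⟩ + 1/√2|10⟩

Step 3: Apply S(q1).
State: 1/√2|00⟩ + 1/√2|10⟩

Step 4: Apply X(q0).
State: 1/√2|00⟩ + 1/√2|10⟩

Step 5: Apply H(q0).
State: |00⟩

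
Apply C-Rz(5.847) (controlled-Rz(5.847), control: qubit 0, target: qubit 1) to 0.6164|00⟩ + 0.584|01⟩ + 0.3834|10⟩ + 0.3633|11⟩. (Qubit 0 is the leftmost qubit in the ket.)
0.6164|00⟩ + 0.584|01⟩ + (-0.3743 - 0.08296i)|10⟩ + (-0.3547 + 0.07861i)|11⟩

C-Rz(5.847) leaves the control-|0⟩ kets |00⟩, |01⟩ unchanged and applies Rz(5.847) to qubit 1 on the control-|1⟩ pair (|10⟩, |11⟩).
Rz(5.847) = [[e^(−iθ/2), 0], [0, e^(iθ/2)]] with e^(±iθ/2) = cos(θ/2) ± i·sin(θ/2); θ = 5.847, cos(θ/2) ≈ -0.976312, sin(θ/2) ≈ 0.216368.
With a = amp(|10⟩) = 0.3834 and b = amp(|11⟩) = 0.3633:
new amp(|10⟩) = (-0.976312 - 0.216368i)·a = (-0.3743 - 0.08296i)
new amp(|11⟩) = (-0.976312 + 0.216368i)·b = (-0.3547 + 0.07861i)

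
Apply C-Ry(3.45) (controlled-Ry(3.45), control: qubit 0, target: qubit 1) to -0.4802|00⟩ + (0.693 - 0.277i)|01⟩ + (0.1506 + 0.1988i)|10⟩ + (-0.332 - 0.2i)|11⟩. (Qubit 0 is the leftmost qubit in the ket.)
-0.4802|00⟩ + (0.693 - 0.277i)|01⟩ + (0.3049 + 0.1671i)|10⟩ + (0.1998 + 0.2272i)|11⟩

C-Ry(3.45) leaves the control-|0⟩ kets |00⟩, |01⟩ unchanged and applies Ry(3.45) to qubit 1 on the control-|1⟩ pair (|10⟩, |11⟩).
Ry(3.45) = [[cos(θ/2), −sin(θ/2)], [sin(θ/2), cos(θ/2)]]; θ = 3.45, cos(θ/2) ≈ -0.153593, sin(θ/2) ≈ 0.988134.
With a = amp(|10⟩) = (0.1506 + 0.1988i) and b = amp(|11⟩) = (-0.332 - 0.2i):
new amp(|10⟩) = (-0.153593)·a + (-0.988134)·b = (0.3049 + 0.1671i)
new amp(|11⟩) = (0.988134)·a + (-0.153593)·b = (0.1998 + 0.2272i)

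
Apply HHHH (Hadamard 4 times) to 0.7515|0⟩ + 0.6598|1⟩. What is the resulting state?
0.7515|0⟩ + 0.6598|1⟩

H² = I, so an even number of Hadamards cancels: H^4 = I and the state is unchanged.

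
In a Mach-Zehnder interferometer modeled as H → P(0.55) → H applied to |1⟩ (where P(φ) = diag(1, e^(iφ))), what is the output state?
(0.07374 - 0.2613i)|0⟩ + (0.9263 + 0.2613i)|1⟩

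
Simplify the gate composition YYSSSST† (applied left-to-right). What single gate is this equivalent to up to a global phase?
T†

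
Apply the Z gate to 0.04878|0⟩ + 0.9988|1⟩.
0.04878|0⟩ - 0.9988|1⟩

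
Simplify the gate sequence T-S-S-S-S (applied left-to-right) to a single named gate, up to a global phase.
T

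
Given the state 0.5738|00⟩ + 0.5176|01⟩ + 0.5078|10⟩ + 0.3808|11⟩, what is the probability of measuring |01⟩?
0.2679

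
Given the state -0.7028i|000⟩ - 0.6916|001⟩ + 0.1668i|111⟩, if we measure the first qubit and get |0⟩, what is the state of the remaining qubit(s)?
-0.7128i|00⟩ - 0.7014|01⟩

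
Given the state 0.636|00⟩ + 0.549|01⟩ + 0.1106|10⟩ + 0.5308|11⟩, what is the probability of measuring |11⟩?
0.2817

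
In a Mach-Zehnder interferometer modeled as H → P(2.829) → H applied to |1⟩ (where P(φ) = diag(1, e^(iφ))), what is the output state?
(0.9758 - 0.1538i)|0⟩ + (0.02423 + 0.1538i)|1⟩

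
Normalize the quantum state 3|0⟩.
|0⟩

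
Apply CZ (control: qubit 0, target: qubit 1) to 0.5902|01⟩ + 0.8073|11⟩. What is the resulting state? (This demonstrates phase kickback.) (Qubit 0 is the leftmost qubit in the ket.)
0.5902|01⟩ - 0.8073|11⟩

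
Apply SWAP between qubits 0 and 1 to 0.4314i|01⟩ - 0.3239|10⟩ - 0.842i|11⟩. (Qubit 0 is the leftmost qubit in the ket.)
-0.3239|01⟩ + 0.4314i|10⟩ - 0.842i|11⟩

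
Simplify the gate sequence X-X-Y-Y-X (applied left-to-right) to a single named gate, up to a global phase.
X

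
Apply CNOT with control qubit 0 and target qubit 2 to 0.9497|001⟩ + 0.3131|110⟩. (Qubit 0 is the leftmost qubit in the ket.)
0.9497|001⟩ + 0.3131|111⟩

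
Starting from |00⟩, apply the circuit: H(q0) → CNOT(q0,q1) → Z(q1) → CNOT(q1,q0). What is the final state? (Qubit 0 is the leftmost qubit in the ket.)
1/√2|00⟩ - 1/√2|01⟩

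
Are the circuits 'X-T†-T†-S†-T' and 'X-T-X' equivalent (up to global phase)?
No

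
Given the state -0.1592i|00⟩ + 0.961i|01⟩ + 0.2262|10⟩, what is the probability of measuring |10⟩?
0.05117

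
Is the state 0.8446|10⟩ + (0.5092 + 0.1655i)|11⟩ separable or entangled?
Separable

Writing the state as a|00⟩ + b|01⟩ + c|10⟩ + d|11⟩, it is a product state iff ad − bc = 0.
Here (a, b, c, d) = (0, 0, 0.8446, (0.5092 + 0.1655i)): ad − bc = (0)(0.5092 + 0.1655i) − (0)(0.8446) = 0, so the state is separable.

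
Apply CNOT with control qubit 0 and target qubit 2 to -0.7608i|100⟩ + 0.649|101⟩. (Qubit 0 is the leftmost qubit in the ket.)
0.649|100⟩ - 0.7608i|101⟩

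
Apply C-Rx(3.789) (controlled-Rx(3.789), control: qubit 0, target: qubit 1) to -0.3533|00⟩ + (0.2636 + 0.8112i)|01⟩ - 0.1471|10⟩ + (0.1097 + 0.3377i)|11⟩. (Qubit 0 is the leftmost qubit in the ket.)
-0.3533|00⟩ + (0.2636 + 0.8112i)|01⟩ + (0.367 - 0.104i)|10⟩ + (-0.03489 + 0.03204i)|11⟩

C-Rx(3.789) leaves the control-|0⟩ kets |00⟩, |01⟩ unchanged and applies Rx(3.789) to qubit 1 on the control-|1⟩ pair (|10⟩, |11⟩).
Rx(3.789) = [[cos(θ/2), −i·sin(θ/2)], [−i·sin(θ/2), cos(θ/2)]]; θ = 3.789, cos(θ/2) ≈ -0.31808, sin(θ/2) ≈ 0.948064.
With a = amp(|10⟩) = -0.1471 and b = amp(|11⟩) = (0.1097 + 0.3377i):
new amp(|10⟩) = (-0.31808)·a + (-0.948064i)·b = (0.367 - 0.104i)
new amp(|11⟩) = (-0.948064i)·a + (-0.31808)·b = (-0.03489 + 0.03204i)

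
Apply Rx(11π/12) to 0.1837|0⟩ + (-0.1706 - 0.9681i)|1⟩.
(-0.9358 + 0.1691i)|0⟩ + (-0.02227 - 0.3085i)|1⟩

Rx(11π/12) = [[cos(θ/2), −i·sin(θ/2)], [−i·sin(θ/2), cos(θ/2)]]; θ = 11π/12, cos(θ/2) ≈ 0.130526, sin(θ/2) ≈ 0.991445.
With a = amp(|0⟩) = 0.1837 and b = amp(|1⟩) = (-0.1706 - 0.9681i):
new amp(|0⟩) = (0.130526)·a + (-0.991445i)·b = (-0.9358 + 0.1691i)
new amp(|1⟩) = (-0.991445i)·a + (0.130526)·b = (-0.02227 - 0.3085i)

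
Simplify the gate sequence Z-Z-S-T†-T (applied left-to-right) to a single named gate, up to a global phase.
S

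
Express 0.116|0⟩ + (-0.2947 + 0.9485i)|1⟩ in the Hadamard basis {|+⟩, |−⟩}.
(-0.1264 + 0.6707i)|+⟩ + (0.2904 - 0.6707i)|−⟩

With |ψ⟩ = α|0⟩ + β|1⟩, the Hadamard-basis coefficients are ⟨+|ψ⟩ = (α + β)/√2 and ⟨−|ψ⟩ = (α − β)/√2.
Here α = 0.116, β = (-0.2947 + 0.9485i): (α + β)/√2 = (-0.1264 + 0.6707i), (α − β)/√2 = (0.2904 - 0.6707i).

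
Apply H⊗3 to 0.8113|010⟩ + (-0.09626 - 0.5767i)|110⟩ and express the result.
(0.2528 - 0.2039i)|000⟩ + (0.2528 - 0.2039i)|001⟩ + (-0.2528 + 0.2039i)|010⟩ + (-0.2528 + 0.2039i)|011⟩ + (0.3209 + 0.2039i)|100⟩ + (0.3209 + 0.2039i)|101⟩ + (-0.3209 - 0.2039i)|110⟩ + (-0.3209 - 0.2039i)|111⟩

H⊗3 gives amp(|y⟩) = (1/2√2) Σ_x (−1)^(x·y) amp(|x⟩), where x·y is the number of positions in which both x and y have a 1.
|000⟩: (0.8113 + (-0.09626 - 0.5767i))/(2√2) = (0.2528 - 0.2039i)
|001⟩: (0.8113 + (-0.09626 - 0.5767i))/(2√2) = (0.2528 - 0.2039i)
|010⟩: (-0.8113 - (-0.09626 - 0.5767i))/(2√2) = (-0.2528 + 0.2039i)
|011⟩: (-0.8113 - (-0.09626 - 0.5767i))/(2√2) = (-0.2528 + 0.2039i)
|100⟩: (0.8113 - (-0.09626 - 0.5767i))/(2√2) = (0.3209 + 0.2039i)
|101⟩: (0.8113 - (-0.09626 - 0.5767i))/(2√2) = (0.3209 + 0.2039i)
|110⟩: (-0.8113 + (-0.09626 - 0.5767i))/(2√2) = (-0.3209 - 0.2039i)
|111⟩: (-0.8113 + (-0.09626 - 0.5767i))/(2√2) = (-0.3209 - 0.2039i)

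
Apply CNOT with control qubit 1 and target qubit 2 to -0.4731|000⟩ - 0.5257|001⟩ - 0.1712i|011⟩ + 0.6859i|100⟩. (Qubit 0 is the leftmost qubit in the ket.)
-0.4731|000⟩ - 0.5257|001⟩ - 0.1712i|010⟩ + 0.6859i|100⟩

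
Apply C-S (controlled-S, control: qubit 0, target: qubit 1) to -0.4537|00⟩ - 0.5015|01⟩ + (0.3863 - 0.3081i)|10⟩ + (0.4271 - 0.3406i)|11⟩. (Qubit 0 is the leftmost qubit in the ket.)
-0.4537|00⟩ - 0.5015|01⟩ + (0.3863 - 0.3081i)|10⟩ + (0.3406 + 0.4271i)|11⟩

C-S leaves the control-|0⟩ kets |00⟩, |01⟩ unchanged and applies S to qubit 1 on the control-|1⟩ pair (|10⟩, |11⟩).
S = [[1, 0], [0, i]].
With a = amp(|10⟩) = (0.3863 - 0.3081i) and b = amp(|11⟩) = (0.4271 - 0.3406i):
new amp(|10⟩) = (1)·a = (0.3863 - 0.3081i)
new amp(|11⟩) = (i)·b = (0.3406 + 0.4271i)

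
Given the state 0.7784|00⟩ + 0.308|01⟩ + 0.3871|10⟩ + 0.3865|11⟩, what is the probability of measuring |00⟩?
0.6059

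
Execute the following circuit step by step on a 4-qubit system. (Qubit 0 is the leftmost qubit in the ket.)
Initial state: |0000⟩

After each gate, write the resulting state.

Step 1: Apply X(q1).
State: |0100⟩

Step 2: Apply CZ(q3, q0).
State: |0100⟩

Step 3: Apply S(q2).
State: |0100⟩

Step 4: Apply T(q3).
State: |0100⟩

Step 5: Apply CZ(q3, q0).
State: |0100⟩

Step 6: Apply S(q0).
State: |0100⟩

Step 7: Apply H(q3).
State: 1/√2|0100⟩ + 1/√2|0101⟩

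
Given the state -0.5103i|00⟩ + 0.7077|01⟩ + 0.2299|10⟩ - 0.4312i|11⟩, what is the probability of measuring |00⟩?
0.2604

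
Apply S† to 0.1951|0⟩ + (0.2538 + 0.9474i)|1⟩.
0.1951|0⟩ + (0.9474 - 0.2538i)|1⟩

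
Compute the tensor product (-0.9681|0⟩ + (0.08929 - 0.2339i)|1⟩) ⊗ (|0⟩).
-0.9681|00⟩ + (0.08929 - 0.2339i)|10⟩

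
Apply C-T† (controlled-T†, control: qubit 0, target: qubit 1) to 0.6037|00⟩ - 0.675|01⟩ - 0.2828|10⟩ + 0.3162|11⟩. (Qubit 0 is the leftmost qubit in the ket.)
0.6037|00⟩ - 0.675|01⟩ - 0.2828|10⟩ + (0.2236 - 0.2236i)|11⟩

C-T† leaves the control-|0⟩ kets |00⟩, |01⟩ unchanged and applies T† to qubit 1 on the control-|1⟩ pair (|10⟩, |11⟩).
T† = [[1, 0], [0, (1/√2 - (1/√2)i)]].
With a = amp(|10⟩) = -0.2828 and b = amp(|11⟩) = 0.3162:
new amp(|10⟩) = (1)·a = -0.2828
new amp(|11⟩) = (1/√2 - (1/√2)i)·b = (0.2236 - 0.2236i)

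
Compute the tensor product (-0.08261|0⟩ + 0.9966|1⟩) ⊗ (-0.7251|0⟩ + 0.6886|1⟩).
0.0599|00⟩ - 0.05689|01⟩ - 0.7226|10⟩ + 0.6863|11⟩

amp(|b₁b₂…⟩) = product of the factor amplitudes for bits b₁, b₂, …; only kets whose every factor amplitude is nonzero survive.
|00⟩: (-0.08261)(-0.7251) = 0.0599
|01⟩: (-0.08261)(0.6886) = -0.05689
|10⟩: (0.9966)(-0.7251) = -0.7226
|11⟩: (0.9966)(0.6886) = 0.6863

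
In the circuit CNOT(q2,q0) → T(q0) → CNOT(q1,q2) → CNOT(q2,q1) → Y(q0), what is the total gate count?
5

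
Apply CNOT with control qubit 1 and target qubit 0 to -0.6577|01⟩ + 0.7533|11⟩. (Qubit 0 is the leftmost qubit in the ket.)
0.7533|01⟩ - 0.6577|11⟩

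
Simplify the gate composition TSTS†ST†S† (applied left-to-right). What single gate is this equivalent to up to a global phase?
T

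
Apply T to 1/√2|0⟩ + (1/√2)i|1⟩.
1/√2|0⟩ + (-1/2 + (1/2)i)|1⟩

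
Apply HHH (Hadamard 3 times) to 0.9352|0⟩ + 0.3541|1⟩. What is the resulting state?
0.9117|0⟩ + 0.4109|1⟩

H² = I, so H^3 = H: a single Hadamard. With (a, b) = (0.9352, 0.3541), H gives ((a + b)/√2, (a − b)/√2) = (0.9117, 0.4109).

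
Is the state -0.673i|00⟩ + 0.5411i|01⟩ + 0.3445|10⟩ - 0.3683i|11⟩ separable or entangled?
Entangled

Writing the state as a|00⟩ + b|01⟩ + c|10⟩ + d|11⟩, it is a product state iff ad − bc = 0.
Here (a, b, c, d) = (-0.673i, 0.5411i, 0.3445, -0.3683i): ad − bc = (-0.673i)(-0.3683i) − (0.5411i)(0.3445) = (-0.2479 - 0.1864i) ≠ 0, so the state is entangled.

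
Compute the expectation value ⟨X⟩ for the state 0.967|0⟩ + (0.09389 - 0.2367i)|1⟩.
0.1816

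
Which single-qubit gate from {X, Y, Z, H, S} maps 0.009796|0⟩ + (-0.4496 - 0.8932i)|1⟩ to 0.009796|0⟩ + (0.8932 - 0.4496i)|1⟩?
S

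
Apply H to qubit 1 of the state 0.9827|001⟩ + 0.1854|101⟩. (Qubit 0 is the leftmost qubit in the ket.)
0.6949|001⟩ + 0.6949|011⟩ + 0.1311|101⟩ + 0.1311|111⟩

H on qubit 1 mixes each pair of kets that differ only in qubit 1: amplitudes (a, b) of (|…0…⟩, |…1…⟩) become ((a + b)/√2, (a − b)/√2). Kets absent from the input have amplitude 0.
(|001⟩, |011⟩): (a, b) = (0.9827, 0) → (0.6949, 0.6949)
(|101⟩, |111⟩): (a, b) = (0.1854, 0) → (0.1311, 0.1311)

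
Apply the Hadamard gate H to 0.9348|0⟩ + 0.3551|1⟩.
0.9121|0⟩ + 0.4099|1⟩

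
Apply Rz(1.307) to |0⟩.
(0.794 - 0.608i)|0⟩

Rz(1.307) = [[e^(−iθ/2), 0], [0, e^(iθ/2)]] with e^(±iθ/2) = cos(θ/2) ± i·sin(θ/2); θ = 1.307, cos(θ/2) ≈ 0.793961, sin(θ/2) ≈ 0.607969.
With a = amp(|0⟩) = 1 and b = amp(|1⟩) = 0:
new amp(|0⟩) = (0.793961 - 0.607969i)·a = (0.794 - 0.608i)
new amp(|1⟩) = (0.793961 + 0.607969i)·b = 0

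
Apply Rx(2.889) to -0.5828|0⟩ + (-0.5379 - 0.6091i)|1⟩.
(-0.6777 + 0.5336i)|0⟩ + (-0.06775 + 0.5014i)|1⟩

Rx(2.889) = [[cos(θ/2), −i·sin(θ/2)], [−i·sin(θ/2), cos(θ/2)]]; θ = 2.889, cos(θ/2) ≈ 0.125961, sin(θ/2) ≈ 0.992035.
With a = amp(|0⟩) = -0.5828 and b = amp(|1⟩) = (-0.5379 - 0.6091i):
new amp(|0⟩) = (0.125961)·a + (-0.992035i)·b = (-0.6777 + 0.5336i)
new amp(|1⟩) = (-0.992035i)·a + (0.125961)·b = (-0.06775 + 0.5014i)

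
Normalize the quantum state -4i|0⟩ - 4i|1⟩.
-(1/√2)i|0⟩ - (1/√2)i|1⟩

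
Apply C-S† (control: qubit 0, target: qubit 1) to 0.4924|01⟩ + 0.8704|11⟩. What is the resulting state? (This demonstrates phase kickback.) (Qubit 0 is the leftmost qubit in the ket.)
0.4924|01⟩ - 0.8704i|11⟩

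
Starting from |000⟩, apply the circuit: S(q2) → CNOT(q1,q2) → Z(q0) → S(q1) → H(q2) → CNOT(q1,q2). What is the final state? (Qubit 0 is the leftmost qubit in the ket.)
1/√2|000⟩ + 1/√2|001⟩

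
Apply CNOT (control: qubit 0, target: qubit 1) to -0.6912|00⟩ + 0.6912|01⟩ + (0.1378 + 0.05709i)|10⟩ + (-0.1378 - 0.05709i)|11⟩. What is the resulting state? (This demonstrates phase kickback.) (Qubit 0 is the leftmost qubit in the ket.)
-0.6912|00⟩ + 0.6912|01⟩ + (-0.1378 - 0.05709i)|10⟩ + (0.1378 + 0.05709i)|11⟩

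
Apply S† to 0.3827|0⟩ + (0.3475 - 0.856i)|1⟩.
0.3827|0⟩ + (-0.856 - 0.3475i)|1⟩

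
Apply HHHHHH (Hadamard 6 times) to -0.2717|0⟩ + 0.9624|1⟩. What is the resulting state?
-0.2717|0⟩ + 0.9624|1⟩

H² = I, so an even number of Hadamards cancels: H^6 = I and the state is unchanged.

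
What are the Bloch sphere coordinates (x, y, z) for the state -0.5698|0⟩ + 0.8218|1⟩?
(-0.9365, 0, -0.3507)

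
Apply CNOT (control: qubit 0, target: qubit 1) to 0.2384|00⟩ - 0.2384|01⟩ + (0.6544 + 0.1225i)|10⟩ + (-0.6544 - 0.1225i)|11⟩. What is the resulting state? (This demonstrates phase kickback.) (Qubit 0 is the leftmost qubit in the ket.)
0.2384|00⟩ - 0.2384|01⟩ + (-0.6544 - 0.1225i)|10⟩ + (0.6544 + 0.1225i)|11⟩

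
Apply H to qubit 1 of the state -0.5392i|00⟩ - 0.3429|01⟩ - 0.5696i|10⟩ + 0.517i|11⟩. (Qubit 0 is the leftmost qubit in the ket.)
(-0.2425 - 0.3813i)|00⟩ + (0.2425 - 0.3813i)|01⟩ - 0.03719i|10⟩ - 0.7683i|11⟩

H on qubit 1 mixes each pair of kets that differ only in qubit 1: amplitudes (a, b) of (|…0…⟩, |…1…⟩) become ((a + b)/√2, (a − b)/√2). Kets absent from the input have amplitude 0.
(|00⟩, |01⟩): (a, b) = (-0.5392i, -0.3429) → ((-0.2425 - 0.3813i), (0.2425 - 0.3813i))
(|10⟩, |11⟩): (a, b) = (-0.5696i, 0.517i) → (-0.03719i, -0.7683i)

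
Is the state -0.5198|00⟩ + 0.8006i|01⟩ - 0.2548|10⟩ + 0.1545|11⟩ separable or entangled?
Entangled

Writing the state as a|00⟩ + b|01⟩ + c|10⟩ + d|11⟩, it is a product state iff ad − bc = 0.
Here (a, b, c, d) = (-0.5198, 0.8006i, -0.2548, 0.1545): ad − bc = (-0.5198)(0.1545) − (0.8006i)(-0.2548) = (-0.08031 + 0.204i) ≠ 0, so the state is entangled.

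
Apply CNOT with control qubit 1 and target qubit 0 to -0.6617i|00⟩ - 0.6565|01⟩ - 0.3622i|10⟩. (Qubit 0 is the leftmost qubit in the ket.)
-0.6617i|00⟩ - 0.3622i|10⟩ - 0.6565|11⟩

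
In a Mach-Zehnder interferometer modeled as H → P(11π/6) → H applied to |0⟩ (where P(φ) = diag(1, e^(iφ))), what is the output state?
(0.933 - 0.25i)|0⟩ + (0.06699 + 0.25i)|1⟩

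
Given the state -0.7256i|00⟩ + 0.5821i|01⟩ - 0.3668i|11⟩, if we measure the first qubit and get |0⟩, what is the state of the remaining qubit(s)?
-0.78i|0⟩ + 0.6258i|1⟩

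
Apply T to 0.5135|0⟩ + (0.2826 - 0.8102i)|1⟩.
0.5135|0⟩ + (0.7727 - 0.3731i)|1⟩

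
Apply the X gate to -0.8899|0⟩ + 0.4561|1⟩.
0.4561|0⟩ - 0.8899|1⟩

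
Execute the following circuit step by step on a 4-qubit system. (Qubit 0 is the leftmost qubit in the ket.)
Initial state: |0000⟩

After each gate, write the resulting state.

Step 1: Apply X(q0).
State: |1000⟩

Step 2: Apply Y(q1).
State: i|1100⟩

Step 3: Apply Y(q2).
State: -|1110⟩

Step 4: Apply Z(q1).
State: |1110⟩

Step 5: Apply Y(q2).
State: -i|1100⟩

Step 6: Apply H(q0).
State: -(1/√2)i|0100⟩ + (1/√2)i|1100⟩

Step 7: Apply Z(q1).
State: (1/√2)i|0100⟩ - (1/√2)i|1100⟩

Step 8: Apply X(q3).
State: (1/√2)i|0101⟩ - (1/√2)i|1101⟩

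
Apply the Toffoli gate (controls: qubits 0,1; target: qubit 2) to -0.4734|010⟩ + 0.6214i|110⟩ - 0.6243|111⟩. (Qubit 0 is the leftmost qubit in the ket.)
-0.4734|010⟩ - 0.6243|110⟩ + 0.6214i|111⟩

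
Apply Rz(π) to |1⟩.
i|1⟩

Rz(π) = [[e^(−iθ/2), 0], [0, e^(iθ/2)]] with e^(±iθ/2) = cos(θ/2) ± i·sin(θ/2); θ = π, cos(θ/2) ≈ 0, sin(θ/2) ≈ 1.
With a = amp(|0⟩) = 0 and b = amp(|1⟩) = 1:
new amp(|0⟩) = (-i)·a = 0
new amp(|1⟩) = (i)·b = i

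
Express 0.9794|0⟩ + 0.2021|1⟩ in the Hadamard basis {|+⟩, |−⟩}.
0.8354|+⟩ + 0.5496|−⟩

With |ψ⟩ = α|0⟩ + β|1⟩, the Hadamard-basis coefficients are ⟨+|ψ⟩ = (α + β)/√2 and ⟨−|ψ⟩ = (α − β)/√2.
Here α = 0.9794, β = 0.2021: (α + β)/√2 = 0.8354, (α − β)/√2 = 0.5496.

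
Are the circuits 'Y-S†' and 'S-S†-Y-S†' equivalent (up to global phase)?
Yes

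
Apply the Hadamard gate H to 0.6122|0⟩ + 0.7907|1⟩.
0.992|0⟩ - 0.1262|1⟩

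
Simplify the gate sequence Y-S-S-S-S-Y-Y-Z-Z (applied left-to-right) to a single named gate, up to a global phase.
Y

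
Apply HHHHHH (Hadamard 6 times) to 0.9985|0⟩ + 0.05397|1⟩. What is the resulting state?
0.9985|0⟩ + 0.05397|1⟩

H² = I, so an even number of Hadamards cancels: H^6 = I and the state is unchanged.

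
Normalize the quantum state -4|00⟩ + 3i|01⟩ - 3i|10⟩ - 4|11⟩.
-0.5657|00⟩ + 0.4243i|01⟩ - 0.4243i|10⟩ - 0.5657|11⟩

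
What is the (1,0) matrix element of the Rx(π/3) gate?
-(1/2)i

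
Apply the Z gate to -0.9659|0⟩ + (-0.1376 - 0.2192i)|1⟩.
-0.9659|0⟩ + (0.1376 + 0.2192i)|1⟩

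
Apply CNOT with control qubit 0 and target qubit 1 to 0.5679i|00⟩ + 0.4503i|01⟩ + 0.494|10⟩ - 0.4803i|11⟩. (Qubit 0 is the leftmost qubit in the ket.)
0.5679i|00⟩ + 0.4503i|01⟩ - 0.4803i|10⟩ + 0.494|11⟩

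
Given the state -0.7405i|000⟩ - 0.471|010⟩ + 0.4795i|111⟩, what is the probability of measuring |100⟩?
0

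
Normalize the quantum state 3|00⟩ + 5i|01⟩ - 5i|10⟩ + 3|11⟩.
0.3638|00⟩ + 0.6063i|01⟩ - 0.6063i|10⟩ + 0.3638|11⟩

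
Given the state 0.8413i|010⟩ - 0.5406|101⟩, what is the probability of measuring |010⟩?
0.7078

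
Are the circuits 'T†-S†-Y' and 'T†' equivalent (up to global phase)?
No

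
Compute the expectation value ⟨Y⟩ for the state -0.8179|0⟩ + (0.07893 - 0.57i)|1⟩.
0.9324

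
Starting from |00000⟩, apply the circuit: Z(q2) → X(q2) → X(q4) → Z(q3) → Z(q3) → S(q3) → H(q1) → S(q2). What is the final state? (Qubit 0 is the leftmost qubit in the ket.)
(1/√2)i|00101⟩ + (1/√2)i|01101⟩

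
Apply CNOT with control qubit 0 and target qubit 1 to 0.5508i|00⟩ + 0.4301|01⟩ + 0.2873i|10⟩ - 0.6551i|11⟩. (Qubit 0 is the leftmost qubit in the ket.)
0.5508i|00⟩ + 0.4301|01⟩ - 0.6551i|10⟩ + 0.2873i|11⟩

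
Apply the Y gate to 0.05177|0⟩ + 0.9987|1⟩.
-0.9987i|0⟩ + 0.05177i|1⟩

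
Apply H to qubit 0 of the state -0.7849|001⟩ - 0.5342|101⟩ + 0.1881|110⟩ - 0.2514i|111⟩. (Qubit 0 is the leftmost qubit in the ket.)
-0.9327|001⟩ + 0.133|010⟩ - 0.1778i|011⟩ - 0.1773|101⟩ - 0.133|110⟩ + 0.1778i|111⟩

H on qubit 0 mixes each pair of kets that differ only in qubit 0: amplitudes (a, b) of (|…0…⟩, |…1…⟩) become ((a + b)/√2, (a − b)/√2). Kets absent from the input have amplitude 0.
(|001⟩, |101⟩): (a, b) = (-0.7849, -0.5342) → (-0.9327, -0.1773)
(|010⟩, |110⟩): (a, b) = (0, 0.1881) → (0.133, -0.133)
(|011⟩, |111⟩): (a, b) = (0, -0.2514i) → (-0.1778i, 0.1778i)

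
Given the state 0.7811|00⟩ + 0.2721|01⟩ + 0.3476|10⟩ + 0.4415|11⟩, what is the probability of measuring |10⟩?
0.1208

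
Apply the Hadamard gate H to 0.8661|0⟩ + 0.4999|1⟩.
0.9659|0⟩ + 0.2589|1⟩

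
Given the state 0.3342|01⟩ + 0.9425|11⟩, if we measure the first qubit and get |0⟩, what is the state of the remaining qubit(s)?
|1⟩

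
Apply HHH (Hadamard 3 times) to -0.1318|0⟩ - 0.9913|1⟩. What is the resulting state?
-0.7942|0⟩ + 0.6078|1⟩

H² = I, so H^3 = H: a single Hadamard. With (a, b) = (-0.1318, -0.9913), H gives ((a + b)/√2, (a − b)/√2) = (-0.7942, 0.6078).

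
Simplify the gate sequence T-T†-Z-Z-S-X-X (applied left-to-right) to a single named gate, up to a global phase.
S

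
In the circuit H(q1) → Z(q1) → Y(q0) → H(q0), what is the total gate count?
4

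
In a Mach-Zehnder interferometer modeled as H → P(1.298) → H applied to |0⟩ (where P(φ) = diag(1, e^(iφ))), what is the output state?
(0.6347 + 0.4815i)|0⟩ + (0.3653 - 0.4815i)|1⟩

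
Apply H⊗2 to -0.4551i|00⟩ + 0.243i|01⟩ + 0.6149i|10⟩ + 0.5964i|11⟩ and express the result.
0.4996i|00⟩ - 0.3398i|01⟩ - 0.7117i|10⟩ - 0.3583i|11⟩

H⊗2 gives amp(|y⟩) = (1/2) Σ_x (−1)^(x·y) amp(|x⟩), where x·y is the number of positions in which both x and y have a 1.
|00⟩: (-0.4551i + 0.243i + 0.6149i + 0.5964i)/2 = 0.4996i
|01⟩: (-0.4551i - 0.243i + 0.6149i - 0.5964i)/2 = -0.3398i
|10⟩: (-0.4551i + 0.243i - 0.6149i - 0.5964i)/2 = -0.7117i
|11⟩: (-0.4551i - 0.243i - 0.6149i + 0.5964i)/2 = -0.3583i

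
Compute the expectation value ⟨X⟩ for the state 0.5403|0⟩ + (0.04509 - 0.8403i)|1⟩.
0.04872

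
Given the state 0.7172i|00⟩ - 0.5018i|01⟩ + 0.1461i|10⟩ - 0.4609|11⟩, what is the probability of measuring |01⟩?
0.2518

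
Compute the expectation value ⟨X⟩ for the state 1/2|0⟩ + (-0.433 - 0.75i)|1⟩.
-0.433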